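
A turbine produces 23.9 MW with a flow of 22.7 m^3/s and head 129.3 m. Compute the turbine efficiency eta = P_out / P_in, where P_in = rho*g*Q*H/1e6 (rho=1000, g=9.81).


P_in = 1000 * 9.81 * 22.7 * 129.3 / 1e6 = 28.7934 MW
eta = 23.9 / 28.7934 = 0.8301


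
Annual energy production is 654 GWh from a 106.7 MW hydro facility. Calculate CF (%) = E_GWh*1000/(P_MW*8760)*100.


CF = 654 * 1000 / (106.7 * 8760) * 100 = 69.9696 %


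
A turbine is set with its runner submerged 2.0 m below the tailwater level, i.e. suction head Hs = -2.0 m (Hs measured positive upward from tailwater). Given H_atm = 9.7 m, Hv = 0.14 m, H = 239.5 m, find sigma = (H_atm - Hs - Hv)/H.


sigma = (9.7 - (-2.0) - 0.14) / 239.5 = 0.0483


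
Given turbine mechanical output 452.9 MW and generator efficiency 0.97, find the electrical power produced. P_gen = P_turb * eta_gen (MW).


P_gen = 452.9 * 0.97 = 439.3130 MW


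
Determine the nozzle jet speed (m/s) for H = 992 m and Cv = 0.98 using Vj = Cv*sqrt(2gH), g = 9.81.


Vj = 0.98 * sqrt(2*9.81*992) = 136.7198 m/s


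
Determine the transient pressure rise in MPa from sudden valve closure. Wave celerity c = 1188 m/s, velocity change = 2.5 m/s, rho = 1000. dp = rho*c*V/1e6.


dp = 1000 * 1188 * 2.5 / 1e6 = 2.9700 MPa


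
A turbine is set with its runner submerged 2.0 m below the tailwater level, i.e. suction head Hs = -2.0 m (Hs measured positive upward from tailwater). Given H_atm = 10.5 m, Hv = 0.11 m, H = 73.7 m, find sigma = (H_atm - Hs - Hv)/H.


sigma = (10.5 - (-2.0) - 0.11) / 73.7 = 0.1681


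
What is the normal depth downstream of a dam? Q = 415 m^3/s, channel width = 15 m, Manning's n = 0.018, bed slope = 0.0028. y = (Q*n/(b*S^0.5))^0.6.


y = (415 * 0.018 / (15 * 0.0028^0.5))^0.6 = 3.8388 m


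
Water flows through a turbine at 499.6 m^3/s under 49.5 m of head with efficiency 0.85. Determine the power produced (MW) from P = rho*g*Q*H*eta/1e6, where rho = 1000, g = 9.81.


P = 1000 * 9.81 * 499.6 * 49.5 * 0.85 / 1e6 = 206.2128 MW


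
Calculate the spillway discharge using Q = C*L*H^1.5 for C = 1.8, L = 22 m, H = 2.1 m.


Q = 1.8 * 22 * 2.1^1.5 = 120.5103 m^3/s


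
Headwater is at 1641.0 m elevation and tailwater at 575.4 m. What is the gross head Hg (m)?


Hg = 1641.0 - 575.4 = 1065.6000 m


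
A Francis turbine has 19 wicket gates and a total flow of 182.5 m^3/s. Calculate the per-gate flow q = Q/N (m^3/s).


q = 182.5 / 19 = 9.6053 m^3/s


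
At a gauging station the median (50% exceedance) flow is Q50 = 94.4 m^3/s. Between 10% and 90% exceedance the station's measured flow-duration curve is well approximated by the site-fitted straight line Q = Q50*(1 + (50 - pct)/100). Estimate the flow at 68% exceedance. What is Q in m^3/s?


Q = 94.4 * (1 + (50 - 68)/100) = 77.4080 m^3/s


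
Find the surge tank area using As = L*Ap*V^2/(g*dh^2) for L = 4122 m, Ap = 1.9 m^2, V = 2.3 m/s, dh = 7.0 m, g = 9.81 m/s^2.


As = 4122 * 1.9 * 2.3^2 / (9.81 * 7.0^2) = 86.1891 m^2


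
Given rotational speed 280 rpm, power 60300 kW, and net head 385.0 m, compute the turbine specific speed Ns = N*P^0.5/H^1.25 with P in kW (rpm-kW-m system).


Ns = 280 * 60300^0.5 / 385.0^1.25 = 40.3172


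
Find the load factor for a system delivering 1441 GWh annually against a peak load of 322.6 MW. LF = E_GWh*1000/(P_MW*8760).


LF = 1441 * 1000 / (322.6 * 8760) = 0.5099


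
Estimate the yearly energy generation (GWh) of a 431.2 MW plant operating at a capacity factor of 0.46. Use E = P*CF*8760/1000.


E = 431.2 * 0.46 * 8760 / 1000 = 1737.5635 GWh


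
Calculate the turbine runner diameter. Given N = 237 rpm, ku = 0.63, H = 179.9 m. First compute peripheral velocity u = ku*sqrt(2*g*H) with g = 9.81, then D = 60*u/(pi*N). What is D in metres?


u = 0.63 * sqrt(2*9.81*179.9) = 37.4288 m/s
D = 60 * 37.4288 / (pi * 237) = 3.0162 m


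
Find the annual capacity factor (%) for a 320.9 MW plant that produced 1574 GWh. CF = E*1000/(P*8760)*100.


CF = 1574 * 1000 / (320.9 * 8760) * 100 = 55.9926 %


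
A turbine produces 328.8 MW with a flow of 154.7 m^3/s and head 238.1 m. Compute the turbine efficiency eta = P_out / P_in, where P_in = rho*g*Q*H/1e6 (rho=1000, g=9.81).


P_in = 1000 * 9.81 * 154.7 * 238.1 / 1e6 = 361.3422 MW
eta = 328.8 / 361.3422 = 0.9099


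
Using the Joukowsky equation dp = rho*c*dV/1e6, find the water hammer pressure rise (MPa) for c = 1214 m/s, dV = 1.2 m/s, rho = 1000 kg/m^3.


dp = 1000 * 1214 * 1.2 / 1e6 = 1.4568 MPa


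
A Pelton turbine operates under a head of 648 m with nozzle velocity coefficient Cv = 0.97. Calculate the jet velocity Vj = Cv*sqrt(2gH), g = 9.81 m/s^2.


Vj = 0.97 * sqrt(2*9.81*648) = 109.3727 m/s


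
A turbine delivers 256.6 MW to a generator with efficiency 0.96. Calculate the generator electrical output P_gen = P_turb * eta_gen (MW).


P_gen = 256.6 * 0.96 = 246.3360 MW


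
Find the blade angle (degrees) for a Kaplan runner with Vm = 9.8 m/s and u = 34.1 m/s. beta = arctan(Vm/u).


beta = arctan(9.8 / 34.1) = 16.0341 degrees


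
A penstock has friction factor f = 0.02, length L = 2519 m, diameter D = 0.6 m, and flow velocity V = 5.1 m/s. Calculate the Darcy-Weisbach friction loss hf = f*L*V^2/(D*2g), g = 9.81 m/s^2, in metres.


hf = 0.02 * 2519 * 5.1^2 / (0.6 * 2 * 9.81) = 111.3136 m


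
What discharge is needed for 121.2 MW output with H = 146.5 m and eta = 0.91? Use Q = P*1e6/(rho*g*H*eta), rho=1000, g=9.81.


Q = 121.2 * 1e6 / (1000 * 9.81 * 146.5 * 0.91) = 92.6733 m^3/s


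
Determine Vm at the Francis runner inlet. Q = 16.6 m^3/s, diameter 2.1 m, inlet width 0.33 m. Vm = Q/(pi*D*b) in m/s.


Vm = 16.6 / (pi * 2.1 * 0.33) = 7.6247 m/s


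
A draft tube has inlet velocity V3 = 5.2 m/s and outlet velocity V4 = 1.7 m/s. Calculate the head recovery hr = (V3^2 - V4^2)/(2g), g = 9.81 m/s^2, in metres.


hr = (5.2^2 - 1.7^2) / (2*9.81) = 1.2309 m


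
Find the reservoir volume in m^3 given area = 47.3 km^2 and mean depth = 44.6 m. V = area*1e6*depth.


V = 47.3 * 1e6 * 44.6 = 2.1096e+09 m^3


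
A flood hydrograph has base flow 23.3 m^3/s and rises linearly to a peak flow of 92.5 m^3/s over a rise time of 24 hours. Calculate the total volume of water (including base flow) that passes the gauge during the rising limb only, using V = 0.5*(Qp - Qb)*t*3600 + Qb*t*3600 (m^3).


V = 0.5*(92.5 - 23.3)*24*3600 + 23.3*24*3600 = 5.0026e+06 m^3


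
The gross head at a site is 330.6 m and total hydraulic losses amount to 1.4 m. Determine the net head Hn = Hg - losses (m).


Hn = 330.6 - 1.4 = 329.2000 m


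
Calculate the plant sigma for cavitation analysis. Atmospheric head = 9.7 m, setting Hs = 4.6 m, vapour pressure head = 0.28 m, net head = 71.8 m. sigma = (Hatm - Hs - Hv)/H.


sigma = (9.7 - 4.6 - 0.28) / 71.8 = 0.0671


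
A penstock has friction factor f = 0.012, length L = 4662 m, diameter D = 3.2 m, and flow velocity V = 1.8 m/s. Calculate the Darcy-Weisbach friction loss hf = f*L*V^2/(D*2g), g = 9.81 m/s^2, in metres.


hf = 0.012 * 4662 * 1.8^2 / (3.2 * 2 * 9.81) = 2.8870 m


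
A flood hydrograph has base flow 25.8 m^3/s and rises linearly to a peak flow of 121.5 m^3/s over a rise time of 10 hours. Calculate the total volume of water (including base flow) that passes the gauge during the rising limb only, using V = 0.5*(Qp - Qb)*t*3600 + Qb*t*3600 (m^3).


V = 0.5*(121.5 - 25.8)*10*3600 + 25.8*10*3600 = 2.6514e+06 m^3


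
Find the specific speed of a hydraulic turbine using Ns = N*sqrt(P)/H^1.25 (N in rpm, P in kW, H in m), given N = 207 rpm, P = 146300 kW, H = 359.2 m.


Ns = 207 * 146300^0.5 / 359.2^1.25 = 50.6317


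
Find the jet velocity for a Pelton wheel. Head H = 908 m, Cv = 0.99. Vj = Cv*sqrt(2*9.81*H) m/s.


Vj = 0.99 * sqrt(2*9.81*908) = 132.1380 m/s


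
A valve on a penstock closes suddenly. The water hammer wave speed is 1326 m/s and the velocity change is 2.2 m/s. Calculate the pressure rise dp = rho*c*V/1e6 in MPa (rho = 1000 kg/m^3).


dp = 1000 * 1326 * 2.2 / 1e6 = 2.9172 MPa


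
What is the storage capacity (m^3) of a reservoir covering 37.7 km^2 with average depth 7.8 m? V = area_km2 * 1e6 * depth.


V = 37.7 * 1e6 * 7.8 = 2.9406e+08 m^3


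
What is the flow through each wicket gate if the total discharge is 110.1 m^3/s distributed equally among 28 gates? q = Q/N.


q = 110.1 / 28 = 3.9321 m^3/s


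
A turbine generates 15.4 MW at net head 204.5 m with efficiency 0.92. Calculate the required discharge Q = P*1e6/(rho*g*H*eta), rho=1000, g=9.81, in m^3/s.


Q = 15.4 * 1e6 / (1000 * 9.81 * 204.5 * 0.92) = 8.3439 m^3/s


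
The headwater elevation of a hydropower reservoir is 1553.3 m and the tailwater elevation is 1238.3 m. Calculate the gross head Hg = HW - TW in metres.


Hg = 1553.3 - 1238.3 = 315.0000 m


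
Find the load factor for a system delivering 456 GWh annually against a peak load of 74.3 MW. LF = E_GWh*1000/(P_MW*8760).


LF = 456 * 1000 / (74.3 * 8760) = 0.7006


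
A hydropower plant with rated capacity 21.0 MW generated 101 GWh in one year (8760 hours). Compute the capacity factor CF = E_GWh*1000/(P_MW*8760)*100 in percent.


CF = 101 * 1000 / (21.0 * 8760) * 100 = 54.9032 %


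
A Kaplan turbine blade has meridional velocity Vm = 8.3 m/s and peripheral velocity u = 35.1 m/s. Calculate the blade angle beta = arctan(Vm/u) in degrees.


beta = arctan(8.3 / 35.1) = 13.3042 degrees


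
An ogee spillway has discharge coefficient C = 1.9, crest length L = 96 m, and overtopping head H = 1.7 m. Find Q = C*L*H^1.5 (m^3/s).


Q = 1.9 * 96 * 1.7^1.5 = 404.2949 m^3/s


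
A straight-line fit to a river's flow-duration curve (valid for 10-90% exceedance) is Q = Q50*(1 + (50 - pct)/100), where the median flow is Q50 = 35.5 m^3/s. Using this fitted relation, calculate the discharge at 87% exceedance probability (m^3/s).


Q = 35.5 * (1 + (50 - 87)/100) = 22.3650 m^3/s


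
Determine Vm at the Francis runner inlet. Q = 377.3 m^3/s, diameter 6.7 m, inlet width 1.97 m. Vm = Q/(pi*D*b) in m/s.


Vm = 377.3 / (pi * 6.7 * 1.97) = 9.0990 m/s


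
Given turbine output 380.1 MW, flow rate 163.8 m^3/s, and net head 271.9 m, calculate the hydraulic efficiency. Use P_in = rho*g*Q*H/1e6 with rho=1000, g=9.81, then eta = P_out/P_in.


P_in = 1000 * 9.81 * 163.8 * 271.9 / 1e6 = 436.9101 MW
eta = 380.1 / 436.9101 = 0.8700


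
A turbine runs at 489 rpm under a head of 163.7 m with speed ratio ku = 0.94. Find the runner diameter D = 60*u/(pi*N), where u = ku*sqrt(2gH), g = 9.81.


u = 0.94 * sqrt(2*9.81*163.7) = 53.2723 m/s
D = 60 * 53.2723 / (pi * 489) = 2.0806 m


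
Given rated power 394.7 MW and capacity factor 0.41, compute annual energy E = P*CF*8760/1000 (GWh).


E = 394.7 * 0.41 * 8760 / 1000 = 1417.6045 GWh


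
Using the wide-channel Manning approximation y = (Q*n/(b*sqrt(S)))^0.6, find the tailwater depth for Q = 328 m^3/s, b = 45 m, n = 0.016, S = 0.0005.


y = (328 * 0.016 / (45 * 0.0005^0.5))^0.6 = 2.6939 m


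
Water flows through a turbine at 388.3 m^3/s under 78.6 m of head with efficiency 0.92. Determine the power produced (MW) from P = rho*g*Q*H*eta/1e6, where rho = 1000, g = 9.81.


P = 1000 * 9.81 * 388.3 * 78.6 * 0.92 / 1e6 = 275.4525 MW


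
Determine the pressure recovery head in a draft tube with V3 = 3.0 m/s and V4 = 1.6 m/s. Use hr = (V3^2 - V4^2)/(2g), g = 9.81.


hr = (3.0^2 - 1.6^2) / (2*9.81) = 0.3282 m


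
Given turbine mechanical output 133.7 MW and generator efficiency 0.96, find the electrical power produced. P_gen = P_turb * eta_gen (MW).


P_gen = 133.7 * 0.96 = 128.3520 MW


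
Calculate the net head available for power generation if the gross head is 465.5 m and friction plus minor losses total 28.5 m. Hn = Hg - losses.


Hn = 465.5 - 28.5 = 437.0000 m


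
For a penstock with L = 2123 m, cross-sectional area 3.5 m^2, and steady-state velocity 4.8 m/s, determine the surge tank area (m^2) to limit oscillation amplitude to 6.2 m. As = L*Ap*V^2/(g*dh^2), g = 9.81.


As = 2123 * 3.5 * 4.8^2 / (9.81 * 6.2^2) = 453.9919 m^2


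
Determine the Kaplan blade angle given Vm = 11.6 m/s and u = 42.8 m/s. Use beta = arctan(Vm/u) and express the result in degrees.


beta = arctan(11.6 / 42.8) = 15.1645 degrees


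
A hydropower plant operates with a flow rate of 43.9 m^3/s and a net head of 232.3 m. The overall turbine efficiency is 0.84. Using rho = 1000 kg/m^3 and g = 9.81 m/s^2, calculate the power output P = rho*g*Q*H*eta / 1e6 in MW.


P = 1000 * 9.81 * 43.9 * 232.3 * 0.84 / 1e6 = 84.0354 MW


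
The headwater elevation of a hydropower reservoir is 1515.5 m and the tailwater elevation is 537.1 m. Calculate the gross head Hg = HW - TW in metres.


Hg = 1515.5 - 537.1 = 978.4000 m


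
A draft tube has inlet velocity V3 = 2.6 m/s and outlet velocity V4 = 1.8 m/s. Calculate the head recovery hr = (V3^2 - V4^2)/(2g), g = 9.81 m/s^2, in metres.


hr = (2.6^2 - 1.8^2) / (2*9.81) = 0.1794 m


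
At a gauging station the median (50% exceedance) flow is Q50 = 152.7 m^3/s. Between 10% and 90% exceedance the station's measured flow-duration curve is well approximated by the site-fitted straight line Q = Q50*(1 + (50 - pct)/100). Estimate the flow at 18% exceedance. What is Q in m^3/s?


Q = 152.7 * (1 + (50 - 18)/100) = 201.5640 m^3/s


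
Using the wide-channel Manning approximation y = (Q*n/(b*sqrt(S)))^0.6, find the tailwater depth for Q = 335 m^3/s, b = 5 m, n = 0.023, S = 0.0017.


y = (335 * 0.023 / (5 * 0.0017^0.5))^0.6 = 8.7811 m


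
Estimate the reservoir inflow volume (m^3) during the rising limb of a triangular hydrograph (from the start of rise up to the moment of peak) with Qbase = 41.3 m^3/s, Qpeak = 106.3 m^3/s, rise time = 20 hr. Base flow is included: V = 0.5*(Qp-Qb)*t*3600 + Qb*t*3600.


V = 0.5*(106.3 - 41.3)*20*3600 + 41.3*20*3600 = 5.3136e+06 m^3


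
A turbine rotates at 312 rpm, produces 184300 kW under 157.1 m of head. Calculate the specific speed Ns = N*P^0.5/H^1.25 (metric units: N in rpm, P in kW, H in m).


Ns = 312 * 184300^0.5 / 157.1^1.25 = 240.8225


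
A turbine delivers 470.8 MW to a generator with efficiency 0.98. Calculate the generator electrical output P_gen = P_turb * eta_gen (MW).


P_gen = 470.8 * 0.98 = 461.3840 MW


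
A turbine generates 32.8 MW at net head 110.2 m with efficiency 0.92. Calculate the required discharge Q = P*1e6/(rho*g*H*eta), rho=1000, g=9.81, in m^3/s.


Q = 32.8 * 1e6 / (1000 * 9.81 * 110.2 * 0.92) = 32.9788 m^3/s


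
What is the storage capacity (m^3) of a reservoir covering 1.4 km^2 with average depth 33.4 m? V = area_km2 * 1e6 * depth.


V = 1.4 * 1e6 * 33.4 = 4.6760e+07 m^3


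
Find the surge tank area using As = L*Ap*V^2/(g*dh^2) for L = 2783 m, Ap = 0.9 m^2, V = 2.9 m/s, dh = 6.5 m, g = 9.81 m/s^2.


As = 2783 * 0.9 * 2.9^2 / (9.81 * 6.5^2) = 50.8225 m^2


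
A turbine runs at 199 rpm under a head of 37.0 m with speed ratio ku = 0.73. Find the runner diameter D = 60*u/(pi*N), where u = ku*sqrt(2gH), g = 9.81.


u = 0.73 * sqrt(2*9.81*37.0) = 19.6686 m/s
D = 60 * 19.6686 / (pi * 199) = 1.8877 m


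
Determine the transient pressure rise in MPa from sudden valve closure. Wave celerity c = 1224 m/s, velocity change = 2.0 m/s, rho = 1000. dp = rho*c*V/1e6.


dp = 1000 * 1224 * 2.0 / 1e6 = 2.4480 MPa


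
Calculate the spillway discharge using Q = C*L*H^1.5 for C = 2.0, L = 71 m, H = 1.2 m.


Q = 2.0 * 71 * 1.2^1.5 = 186.6638 m^3/s


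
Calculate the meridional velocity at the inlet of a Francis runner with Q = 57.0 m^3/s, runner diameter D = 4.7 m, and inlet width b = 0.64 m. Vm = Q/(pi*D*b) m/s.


Vm = 57.0 / (pi * 4.7 * 0.64) = 6.0318 m/s


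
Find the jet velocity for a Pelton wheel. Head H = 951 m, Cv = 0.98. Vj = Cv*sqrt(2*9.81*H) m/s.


Vj = 0.98 * sqrt(2*9.81*951) = 133.8646 m/s


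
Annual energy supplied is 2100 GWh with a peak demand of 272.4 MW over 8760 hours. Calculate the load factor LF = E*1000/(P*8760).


LF = 2100 * 1000 / (272.4 * 8760) = 0.8801


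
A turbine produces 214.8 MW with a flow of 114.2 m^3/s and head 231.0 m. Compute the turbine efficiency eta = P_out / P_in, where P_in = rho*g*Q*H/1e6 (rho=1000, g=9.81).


P_in = 1000 * 9.81 * 114.2 * 231.0 / 1e6 = 258.7898 MW
eta = 214.8 / 258.7898 = 0.8300


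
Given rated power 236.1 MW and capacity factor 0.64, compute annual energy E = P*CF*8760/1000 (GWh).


E = 236.1 * 0.64 * 8760 / 1000 = 1323.6710 GWh


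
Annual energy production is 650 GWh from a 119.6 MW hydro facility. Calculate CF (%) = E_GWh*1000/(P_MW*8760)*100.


CF = 650 * 1000 / (119.6 * 8760) * 100 = 62.0409 %


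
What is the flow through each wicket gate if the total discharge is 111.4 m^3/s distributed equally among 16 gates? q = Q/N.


q = 111.4 / 16 = 6.9625 m^3/s


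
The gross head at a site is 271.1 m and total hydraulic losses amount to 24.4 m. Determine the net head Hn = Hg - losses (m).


Hn = 271.1 - 24.4 = 246.7000 m


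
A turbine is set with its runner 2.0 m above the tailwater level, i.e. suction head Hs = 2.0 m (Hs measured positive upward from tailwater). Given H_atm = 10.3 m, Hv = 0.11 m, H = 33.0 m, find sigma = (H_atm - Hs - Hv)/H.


sigma = (10.3 - 2.0 - 0.11) / 33.0 = 0.2482


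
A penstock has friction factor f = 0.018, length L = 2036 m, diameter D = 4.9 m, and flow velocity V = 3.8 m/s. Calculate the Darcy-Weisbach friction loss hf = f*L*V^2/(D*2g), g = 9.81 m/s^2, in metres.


hf = 0.018 * 2036 * 3.8^2 / (4.9 * 2 * 9.81) = 5.5046 m


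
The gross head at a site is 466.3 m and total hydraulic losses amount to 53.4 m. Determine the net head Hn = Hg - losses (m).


Hn = 466.3 - 53.4 = 412.9000 m


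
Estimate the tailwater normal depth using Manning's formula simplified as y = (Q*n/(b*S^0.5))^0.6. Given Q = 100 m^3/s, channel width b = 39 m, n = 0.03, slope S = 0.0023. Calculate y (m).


y = (100 * 0.03 / (39 * 0.0023^0.5))^0.6 = 1.3277 m


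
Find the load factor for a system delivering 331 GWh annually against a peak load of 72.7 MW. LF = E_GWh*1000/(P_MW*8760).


LF = 331 * 1000 / (72.7 * 8760) = 0.5197


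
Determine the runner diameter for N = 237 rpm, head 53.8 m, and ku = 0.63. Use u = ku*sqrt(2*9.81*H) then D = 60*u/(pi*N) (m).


u = 0.63 * sqrt(2*9.81*53.8) = 20.4683 m/s
D = 60 * 20.4683 / (pi * 237) = 1.6494 m


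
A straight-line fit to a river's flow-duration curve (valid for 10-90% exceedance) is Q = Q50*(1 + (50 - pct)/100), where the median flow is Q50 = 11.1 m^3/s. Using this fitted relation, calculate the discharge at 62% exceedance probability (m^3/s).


Q = 11.1 * (1 + (50 - 62)/100) = 9.7680 m^3/s


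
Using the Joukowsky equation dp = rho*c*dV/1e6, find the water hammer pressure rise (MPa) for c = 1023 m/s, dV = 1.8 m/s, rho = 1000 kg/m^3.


dp = 1000 * 1023 * 1.8 / 1e6 = 1.8414 MPa


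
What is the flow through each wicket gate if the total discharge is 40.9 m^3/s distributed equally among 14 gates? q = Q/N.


q = 40.9 / 14 = 2.9214 m^3/s


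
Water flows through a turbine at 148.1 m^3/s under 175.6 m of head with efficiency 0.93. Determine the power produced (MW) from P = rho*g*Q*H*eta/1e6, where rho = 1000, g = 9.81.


P = 1000 * 9.81 * 148.1 * 175.6 * 0.93 / 1e6 = 237.2638 MW


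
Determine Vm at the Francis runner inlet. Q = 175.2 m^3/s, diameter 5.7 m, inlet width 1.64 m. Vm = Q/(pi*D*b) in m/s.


Vm = 175.2 / (pi * 5.7 * 1.64) = 5.9658 m/s


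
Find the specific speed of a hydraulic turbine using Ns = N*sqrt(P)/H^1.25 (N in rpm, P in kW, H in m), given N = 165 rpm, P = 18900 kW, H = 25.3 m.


Ns = 165 * 18900^0.5 / 25.3^1.25 = 399.7737


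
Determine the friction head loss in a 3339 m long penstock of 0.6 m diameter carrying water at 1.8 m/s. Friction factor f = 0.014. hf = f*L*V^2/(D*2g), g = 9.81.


hf = 0.014 * 3339 * 1.8^2 / (0.6 * 2 * 9.81) = 12.8659 m


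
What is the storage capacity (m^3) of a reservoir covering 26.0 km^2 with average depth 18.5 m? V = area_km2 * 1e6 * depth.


V = 26.0 * 1e6 * 18.5 = 4.8100e+08 m^3


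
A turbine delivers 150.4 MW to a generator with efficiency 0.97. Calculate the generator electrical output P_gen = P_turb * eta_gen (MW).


P_gen = 150.4 * 0.97 = 145.8880 MW


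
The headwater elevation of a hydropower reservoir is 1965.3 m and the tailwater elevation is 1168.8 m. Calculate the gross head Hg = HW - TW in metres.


Hg = 1965.3 - 1168.8 = 796.5000 m


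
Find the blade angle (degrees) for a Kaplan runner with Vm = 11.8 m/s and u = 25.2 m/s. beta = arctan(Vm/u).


beta = arctan(11.8 / 25.2) = 25.0915 degrees


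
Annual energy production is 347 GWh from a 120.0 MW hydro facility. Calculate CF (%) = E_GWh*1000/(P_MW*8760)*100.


CF = 347 * 1000 / (120.0 * 8760) * 100 = 33.0099 %


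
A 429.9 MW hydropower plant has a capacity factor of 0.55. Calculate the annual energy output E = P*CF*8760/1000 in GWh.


E = 429.9 * 0.55 * 8760 / 1000 = 2071.2582 GWh


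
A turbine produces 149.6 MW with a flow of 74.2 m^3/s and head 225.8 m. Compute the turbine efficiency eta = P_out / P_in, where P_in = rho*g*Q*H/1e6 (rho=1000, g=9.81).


P_in = 1000 * 9.81 * 74.2 * 225.8 / 1e6 = 164.3603 MW
eta = 149.6 / 164.3603 = 0.9102


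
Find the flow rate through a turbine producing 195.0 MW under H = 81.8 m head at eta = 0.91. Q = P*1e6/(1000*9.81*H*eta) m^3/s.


Q = 195.0 * 1e6 / (1000 * 9.81 * 81.8 * 0.91) = 267.0367 m^3/s


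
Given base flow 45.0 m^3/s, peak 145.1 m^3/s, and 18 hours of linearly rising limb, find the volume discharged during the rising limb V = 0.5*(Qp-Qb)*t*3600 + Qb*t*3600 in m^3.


V = 0.5*(145.1 - 45.0)*18*3600 + 45.0*18*3600 = 6.1592e+06 m^3


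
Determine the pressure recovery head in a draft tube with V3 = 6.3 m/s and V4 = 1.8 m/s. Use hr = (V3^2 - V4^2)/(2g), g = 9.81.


hr = (6.3^2 - 1.8^2) / (2*9.81) = 1.8578 m


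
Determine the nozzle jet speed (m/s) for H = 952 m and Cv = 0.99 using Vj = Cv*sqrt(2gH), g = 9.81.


Vj = 0.99 * sqrt(2*9.81*952) = 135.3017 m/s


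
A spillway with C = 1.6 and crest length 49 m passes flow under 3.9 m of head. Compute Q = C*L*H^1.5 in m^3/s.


Q = 1.6 * 49 * 3.9^1.5 = 603.8276 m^3/s


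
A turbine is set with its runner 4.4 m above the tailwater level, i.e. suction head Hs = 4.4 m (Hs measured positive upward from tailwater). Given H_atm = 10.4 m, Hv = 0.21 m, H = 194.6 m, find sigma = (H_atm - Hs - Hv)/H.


sigma = (10.4 - 4.4 - 0.21) / 194.6 = 0.0298


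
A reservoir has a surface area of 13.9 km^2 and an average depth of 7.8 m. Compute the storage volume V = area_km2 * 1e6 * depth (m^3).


V = 13.9 * 1e6 * 7.8 = 1.0842e+08 m^3


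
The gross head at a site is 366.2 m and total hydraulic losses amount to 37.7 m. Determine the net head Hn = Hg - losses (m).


Hn = 366.2 - 37.7 = 328.5000 m


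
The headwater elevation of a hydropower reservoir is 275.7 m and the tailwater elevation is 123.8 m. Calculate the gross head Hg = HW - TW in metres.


Hg = 275.7 - 123.8 = 151.9000 m


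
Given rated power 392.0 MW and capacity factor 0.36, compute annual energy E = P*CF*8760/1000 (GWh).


E = 392.0 * 0.36 * 8760 / 1000 = 1236.2112 GWh


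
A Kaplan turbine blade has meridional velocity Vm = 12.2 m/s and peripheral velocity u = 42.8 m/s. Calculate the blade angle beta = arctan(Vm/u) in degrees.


beta = arctan(12.2 / 42.8) = 15.9100 degrees


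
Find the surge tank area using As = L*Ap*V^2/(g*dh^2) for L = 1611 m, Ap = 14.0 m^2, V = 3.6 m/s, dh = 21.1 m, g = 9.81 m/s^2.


As = 1611 * 14.0 * 3.6^2 / (9.81 * 21.1^2) = 66.9260 m^2


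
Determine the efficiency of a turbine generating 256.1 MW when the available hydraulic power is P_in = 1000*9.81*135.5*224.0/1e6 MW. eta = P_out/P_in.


P_in = 1000 * 9.81 * 135.5 * 224.0 / 1e6 = 297.7531 MW
eta = 256.1 / 297.7531 = 0.8601


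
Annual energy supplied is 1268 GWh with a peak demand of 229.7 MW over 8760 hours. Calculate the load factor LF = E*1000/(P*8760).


LF = 1268 * 1000 / (229.7 * 8760) = 0.6302


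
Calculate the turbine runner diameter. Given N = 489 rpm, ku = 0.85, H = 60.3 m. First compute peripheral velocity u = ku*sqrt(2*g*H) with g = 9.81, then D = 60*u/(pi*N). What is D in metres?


u = 0.85 * sqrt(2*9.81*60.3) = 29.2366 m/s
D = 60 * 29.2366 / (pi * 489) = 1.1419 m


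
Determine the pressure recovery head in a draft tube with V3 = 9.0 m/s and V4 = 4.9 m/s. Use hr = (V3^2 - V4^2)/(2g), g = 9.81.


hr = (9.0^2 - 4.9^2) / (2*9.81) = 2.9047 m


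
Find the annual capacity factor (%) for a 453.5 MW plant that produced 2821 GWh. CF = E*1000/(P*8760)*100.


CF = 2821 * 1000 / (453.5 * 8760) * 100 = 71.0104 %


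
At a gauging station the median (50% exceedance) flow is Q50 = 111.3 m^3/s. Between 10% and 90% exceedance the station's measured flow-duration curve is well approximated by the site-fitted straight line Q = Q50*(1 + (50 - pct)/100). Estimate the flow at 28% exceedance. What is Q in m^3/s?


Q = 111.3 * (1 + (50 - 28)/100) = 135.7860 m^3/s


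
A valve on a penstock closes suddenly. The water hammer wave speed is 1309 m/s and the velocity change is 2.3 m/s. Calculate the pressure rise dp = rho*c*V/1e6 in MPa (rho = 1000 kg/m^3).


dp = 1000 * 1309 * 2.3 / 1e6 = 3.0107 MPa


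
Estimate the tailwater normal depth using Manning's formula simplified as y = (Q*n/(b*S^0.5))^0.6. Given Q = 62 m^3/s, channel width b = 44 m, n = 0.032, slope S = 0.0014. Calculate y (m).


y = (62 * 0.032 / (44 * 0.0014^0.5))^0.6 = 1.1184 m


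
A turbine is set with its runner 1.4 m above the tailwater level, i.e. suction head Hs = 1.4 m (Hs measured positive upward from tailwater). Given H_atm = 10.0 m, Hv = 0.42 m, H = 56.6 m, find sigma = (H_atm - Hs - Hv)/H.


sigma = (10.0 - 1.4 - 0.42) / 56.6 = 0.1445


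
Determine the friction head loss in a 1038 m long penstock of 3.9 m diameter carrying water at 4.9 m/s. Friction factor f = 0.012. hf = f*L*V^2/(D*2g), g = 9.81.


hf = 0.012 * 1038 * 4.9^2 / (3.9 * 2 * 9.81) = 3.9085 m


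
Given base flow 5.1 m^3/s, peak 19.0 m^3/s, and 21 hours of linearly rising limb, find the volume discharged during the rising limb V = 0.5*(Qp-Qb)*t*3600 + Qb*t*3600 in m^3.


V = 0.5*(19.0 - 5.1)*21*3600 + 5.1*21*3600 = 910980.0000 m^3


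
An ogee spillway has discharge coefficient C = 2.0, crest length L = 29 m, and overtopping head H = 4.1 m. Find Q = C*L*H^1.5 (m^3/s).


Q = 2.0 * 29 * 4.1^1.5 = 481.5083 m^3/s


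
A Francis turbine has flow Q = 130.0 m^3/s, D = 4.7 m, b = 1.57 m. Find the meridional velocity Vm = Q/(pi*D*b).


Vm = 130.0 / (pi * 4.7 * 1.57) = 5.6078 m/s


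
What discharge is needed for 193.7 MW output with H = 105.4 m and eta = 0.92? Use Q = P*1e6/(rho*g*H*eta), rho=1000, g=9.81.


Q = 193.7 * 1e6 / (1000 * 9.81 * 105.4 * 0.92) = 203.6255 m^3/s


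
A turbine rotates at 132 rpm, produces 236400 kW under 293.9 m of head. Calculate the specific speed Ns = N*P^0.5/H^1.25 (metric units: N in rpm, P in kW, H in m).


Ns = 132 * 236400^0.5 / 293.9^1.25 = 52.7410


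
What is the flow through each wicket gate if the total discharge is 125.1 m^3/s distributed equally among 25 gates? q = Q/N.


q = 125.1 / 25 = 5.0040 m^3/s


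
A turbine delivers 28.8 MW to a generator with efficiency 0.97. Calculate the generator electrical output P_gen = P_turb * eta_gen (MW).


P_gen = 28.8 * 0.97 = 27.9360 MW


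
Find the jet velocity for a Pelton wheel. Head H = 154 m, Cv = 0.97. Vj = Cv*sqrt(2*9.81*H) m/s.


Vj = 0.97 * sqrt(2*9.81*154) = 53.3190 m/s


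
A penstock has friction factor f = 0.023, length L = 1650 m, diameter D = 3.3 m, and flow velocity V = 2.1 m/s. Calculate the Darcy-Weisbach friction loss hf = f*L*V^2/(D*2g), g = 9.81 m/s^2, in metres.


hf = 0.023 * 1650 * 2.1^2 / (3.3 * 2 * 9.81) = 2.5849 m


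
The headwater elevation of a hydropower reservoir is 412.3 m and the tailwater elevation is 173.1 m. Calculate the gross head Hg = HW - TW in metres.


Hg = 412.3 - 173.1 = 239.2000 m


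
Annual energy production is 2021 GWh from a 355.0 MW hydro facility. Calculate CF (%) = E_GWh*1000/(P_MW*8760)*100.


CF = 2021 * 1000 / (355.0 * 8760) * 100 = 64.9881 %


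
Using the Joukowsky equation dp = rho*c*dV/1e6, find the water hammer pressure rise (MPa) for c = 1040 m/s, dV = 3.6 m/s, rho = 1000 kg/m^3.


dp = 1000 * 1040 * 3.6 / 1e6 = 3.7440 MPa


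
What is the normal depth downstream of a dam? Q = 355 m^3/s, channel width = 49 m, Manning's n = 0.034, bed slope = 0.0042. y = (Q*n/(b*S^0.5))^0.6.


y = (355 * 0.034 / (49 * 0.0042^0.5))^0.6 = 2.2281 m


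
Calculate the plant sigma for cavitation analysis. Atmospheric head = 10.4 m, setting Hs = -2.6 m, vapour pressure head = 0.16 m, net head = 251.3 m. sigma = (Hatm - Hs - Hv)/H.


sigma = (10.4 - (-2.6) - 0.16) / 251.3 = 0.0511


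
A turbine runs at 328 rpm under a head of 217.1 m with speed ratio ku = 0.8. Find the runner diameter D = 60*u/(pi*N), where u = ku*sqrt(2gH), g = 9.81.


u = 0.8 * sqrt(2*9.81*217.1) = 52.2119 m/s
D = 60 * 52.2119 / (pi * 328) = 3.0402 m


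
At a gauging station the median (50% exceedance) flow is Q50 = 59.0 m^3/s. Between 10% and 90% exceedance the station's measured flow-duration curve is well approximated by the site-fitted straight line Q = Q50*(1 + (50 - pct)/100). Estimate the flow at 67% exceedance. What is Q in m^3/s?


Q = 59.0 * (1 + (50 - 67)/100) = 48.9700 m^3/s


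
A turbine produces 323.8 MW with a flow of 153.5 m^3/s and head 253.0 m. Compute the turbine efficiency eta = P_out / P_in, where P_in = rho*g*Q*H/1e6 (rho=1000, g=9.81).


P_in = 1000 * 9.81 * 153.5 * 253.0 / 1e6 = 380.9763 MW
eta = 323.8 / 380.9763 = 0.8499


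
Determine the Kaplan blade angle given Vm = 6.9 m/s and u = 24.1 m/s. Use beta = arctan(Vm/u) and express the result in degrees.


beta = arctan(6.9 / 24.1) = 15.9768 degrees


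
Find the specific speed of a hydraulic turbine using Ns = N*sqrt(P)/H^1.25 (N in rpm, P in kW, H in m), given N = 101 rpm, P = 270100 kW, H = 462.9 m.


Ns = 101 * 270100^0.5 / 462.9^1.25 = 24.4470


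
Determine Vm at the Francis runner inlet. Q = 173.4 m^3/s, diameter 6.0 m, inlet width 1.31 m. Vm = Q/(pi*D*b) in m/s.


Vm = 173.4 / (pi * 6.0 * 1.31) = 7.0223 m/s


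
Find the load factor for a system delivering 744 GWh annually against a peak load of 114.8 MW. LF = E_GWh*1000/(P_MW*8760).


LF = 744 * 1000 / (114.8 * 8760) = 0.7398


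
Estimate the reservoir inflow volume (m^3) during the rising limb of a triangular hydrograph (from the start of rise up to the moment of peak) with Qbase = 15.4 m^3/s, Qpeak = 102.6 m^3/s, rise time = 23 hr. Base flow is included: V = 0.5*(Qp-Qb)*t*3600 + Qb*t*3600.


V = 0.5*(102.6 - 15.4)*23*3600 + 15.4*23*3600 = 4.8852e+06 m^3


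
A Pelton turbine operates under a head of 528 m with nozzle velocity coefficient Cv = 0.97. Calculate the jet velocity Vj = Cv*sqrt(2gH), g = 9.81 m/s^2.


Vj = 0.97 * sqrt(2*9.81*528) = 98.7275 m/s


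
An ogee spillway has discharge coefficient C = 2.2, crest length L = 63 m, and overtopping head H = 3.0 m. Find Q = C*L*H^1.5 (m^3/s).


Q = 2.2 * 63 * 3.0^1.5 = 720.1867 m^3/s


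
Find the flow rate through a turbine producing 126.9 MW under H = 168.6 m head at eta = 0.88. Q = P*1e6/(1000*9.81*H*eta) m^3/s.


Q = 126.9 * 1e6 / (1000 * 9.81 * 168.6 * 0.88) = 87.1871 m^3/s


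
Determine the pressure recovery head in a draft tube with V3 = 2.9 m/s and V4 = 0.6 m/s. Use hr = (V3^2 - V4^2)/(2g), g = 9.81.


hr = (2.9^2 - 0.6^2) / (2*9.81) = 0.4103 m


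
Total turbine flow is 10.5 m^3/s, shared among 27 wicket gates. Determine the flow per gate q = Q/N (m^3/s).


q = 10.5 / 27 = 0.3889 m^3/s


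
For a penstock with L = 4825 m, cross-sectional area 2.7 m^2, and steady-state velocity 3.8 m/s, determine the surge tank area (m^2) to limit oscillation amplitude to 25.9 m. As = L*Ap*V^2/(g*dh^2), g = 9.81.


As = 4825 * 2.7 * 3.8^2 / (9.81 * 25.9^2) = 28.5864 m^2


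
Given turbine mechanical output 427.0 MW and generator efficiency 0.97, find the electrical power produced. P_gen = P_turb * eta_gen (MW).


P_gen = 427.0 * 0.97 = 414.1900 MW


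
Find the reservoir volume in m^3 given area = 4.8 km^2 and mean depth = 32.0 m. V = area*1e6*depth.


V = 4.8 * 1e6 * 32.0 = 1.5360e+08 m^3


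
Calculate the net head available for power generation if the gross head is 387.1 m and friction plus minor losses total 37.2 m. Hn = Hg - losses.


Hn = 387.1 - 37.2 = 349.9000 m


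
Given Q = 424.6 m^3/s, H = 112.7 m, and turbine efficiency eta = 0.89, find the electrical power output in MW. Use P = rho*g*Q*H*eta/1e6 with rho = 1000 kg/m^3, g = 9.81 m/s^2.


P = 1000 * 9.81 * 424.6 * 112.7 * 0.89 / 1e6 = 417.7947 MW


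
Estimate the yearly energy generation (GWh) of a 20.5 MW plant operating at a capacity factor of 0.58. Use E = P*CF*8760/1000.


E = 20.5 * 0.58 * 8760 / 1000 = 104.1564 GWh


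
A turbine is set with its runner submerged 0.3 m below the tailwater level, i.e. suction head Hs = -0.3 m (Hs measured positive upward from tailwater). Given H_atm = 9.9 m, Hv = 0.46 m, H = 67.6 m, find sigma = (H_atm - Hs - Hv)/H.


sigma = (9.9 - (-0.3) - 0.46) / 67.6 = 0.1441


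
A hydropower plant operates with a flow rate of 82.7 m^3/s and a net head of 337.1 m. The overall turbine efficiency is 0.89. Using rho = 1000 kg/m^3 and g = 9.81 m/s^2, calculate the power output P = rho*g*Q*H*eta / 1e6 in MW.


P = 1000 * 9.81 * 82.7 * 337.1 * 0.89 / 1e6 = 243.4015 MW


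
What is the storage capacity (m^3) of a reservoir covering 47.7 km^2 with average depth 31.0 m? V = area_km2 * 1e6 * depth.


V = 47.7 * 1e6 * 31.0 = 1.4787e+09 m^3


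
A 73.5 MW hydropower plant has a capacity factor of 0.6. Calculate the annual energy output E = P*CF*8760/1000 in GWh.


E = 73.5 * 0.6 * 8760 / 1000 = 386.3160 GWh


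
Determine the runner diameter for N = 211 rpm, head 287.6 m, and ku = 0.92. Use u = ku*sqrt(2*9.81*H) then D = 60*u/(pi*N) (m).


u = 0.92 * sqrt(2*9.81*287.6) = 69.1085 m/s
D = 60 * 69.1085 / (pi * 211) = 6.2553 m


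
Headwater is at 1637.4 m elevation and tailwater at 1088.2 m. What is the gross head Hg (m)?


Hg = 1637.4 - 1088.2 = 549.2000 m


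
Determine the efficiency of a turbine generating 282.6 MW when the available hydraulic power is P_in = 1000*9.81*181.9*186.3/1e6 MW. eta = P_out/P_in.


P_in = 1000 * 9.81 * 181.9 * 186.3 / 1e6 = 332.4410 MW
eta = 282.6 / 332.4410 = 0.8501


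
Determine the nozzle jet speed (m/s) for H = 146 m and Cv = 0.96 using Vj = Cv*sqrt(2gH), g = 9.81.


Vj = 0.96 * sqrt(2*9.81*146) = 51.3804 m/s


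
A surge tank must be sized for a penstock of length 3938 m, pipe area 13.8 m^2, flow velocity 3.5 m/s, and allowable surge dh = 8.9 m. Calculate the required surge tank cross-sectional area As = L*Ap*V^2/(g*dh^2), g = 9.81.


As = 3938 * 13.8 * 3.5^2 / (9.81 * 8.9^2) = 856.7258 m^2


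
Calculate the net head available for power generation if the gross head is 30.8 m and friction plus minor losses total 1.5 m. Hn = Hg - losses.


Hn = 30.8 - 1.5 = 29.3000 m


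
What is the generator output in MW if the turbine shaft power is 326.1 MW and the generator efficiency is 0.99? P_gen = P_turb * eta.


P_gen = 326.1 * 0.99 = 322.8390 MW


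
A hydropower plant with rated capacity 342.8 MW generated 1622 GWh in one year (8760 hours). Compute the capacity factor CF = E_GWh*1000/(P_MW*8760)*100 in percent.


CF = 1622 * 1000 / (342.8 * 8760) * 100 = 54.0139 %


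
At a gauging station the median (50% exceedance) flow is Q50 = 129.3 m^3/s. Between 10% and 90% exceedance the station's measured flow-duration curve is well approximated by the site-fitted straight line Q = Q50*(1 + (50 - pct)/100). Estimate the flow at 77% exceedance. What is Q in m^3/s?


Q = 129.3 * (1 + (50 - 77)/100) = 94.3890 m^3/s


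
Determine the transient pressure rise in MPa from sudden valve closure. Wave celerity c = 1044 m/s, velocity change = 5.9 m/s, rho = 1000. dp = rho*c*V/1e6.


dp = 1000 * 1044 * 5.9 / 1e6 = 6.1596 MPa


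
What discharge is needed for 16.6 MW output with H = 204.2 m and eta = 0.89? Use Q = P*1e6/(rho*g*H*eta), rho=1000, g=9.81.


Q = 16.6 * 1e6 / (1000 * 9.81 * 204.2 * 0.89) = 9.3109 m^3/s


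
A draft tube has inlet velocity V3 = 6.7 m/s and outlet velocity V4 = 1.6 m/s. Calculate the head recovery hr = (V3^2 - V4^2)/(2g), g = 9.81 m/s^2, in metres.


hr = (6.7^2 - 1.6^2) / (2*9.81) = 2.1575 m


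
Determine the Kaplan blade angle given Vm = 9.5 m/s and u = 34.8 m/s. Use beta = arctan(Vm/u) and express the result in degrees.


beta = arctan(9.5 / 34.8) = 15.2690 degrees


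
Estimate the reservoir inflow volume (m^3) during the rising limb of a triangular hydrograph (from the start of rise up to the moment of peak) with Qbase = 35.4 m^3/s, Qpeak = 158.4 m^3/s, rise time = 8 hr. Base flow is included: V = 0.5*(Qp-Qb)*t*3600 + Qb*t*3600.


V = 0.5*(158.4 - 35.4)*8*3600 + 35.4*8*3600 = 2.7907e+06 m^3


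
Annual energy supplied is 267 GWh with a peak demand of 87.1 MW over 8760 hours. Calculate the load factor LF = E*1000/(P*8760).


LF = 267 * 1000 / (87.1 * 8760) = 0.3499


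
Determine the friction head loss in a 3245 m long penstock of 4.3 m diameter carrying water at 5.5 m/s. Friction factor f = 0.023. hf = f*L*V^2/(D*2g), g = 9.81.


hf = 0.023 * 3245 * 5.5^2 / (4.3 * 2 * 9.81) = 26.7609 m


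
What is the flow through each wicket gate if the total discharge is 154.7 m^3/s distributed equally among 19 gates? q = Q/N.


q = 154.7 / 19 = 8.1421 m^3/s


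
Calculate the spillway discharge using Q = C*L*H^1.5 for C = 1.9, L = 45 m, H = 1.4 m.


Q = 1.9 * 45 * 1.4^1.5 = 141.6310 m^3/s


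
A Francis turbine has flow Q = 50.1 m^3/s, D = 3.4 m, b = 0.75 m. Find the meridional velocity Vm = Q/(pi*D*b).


Vm = 50.1 / (pi * 3.4 * 0.75) = 6.2539 m/s


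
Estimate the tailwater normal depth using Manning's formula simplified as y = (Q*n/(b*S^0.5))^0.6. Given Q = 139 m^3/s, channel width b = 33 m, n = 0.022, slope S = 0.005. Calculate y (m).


y = (139 * 0.022 / (33 * 0.005^0.5))^0.6 = 1.1762 m


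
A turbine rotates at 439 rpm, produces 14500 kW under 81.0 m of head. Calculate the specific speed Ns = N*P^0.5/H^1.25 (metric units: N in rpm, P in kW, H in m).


Ns = 439 * 14500^0.5 / 81.0^1.25 = 217.5416


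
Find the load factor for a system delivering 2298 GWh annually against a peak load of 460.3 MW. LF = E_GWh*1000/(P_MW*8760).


LF = 2298 * 1000 / (460.3 * 8760) = 0.5699


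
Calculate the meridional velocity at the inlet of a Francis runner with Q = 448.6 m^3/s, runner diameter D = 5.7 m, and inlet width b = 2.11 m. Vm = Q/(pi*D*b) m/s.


Vm = 448.6 / (pi * 5.7 * 2.11) = 11.8728 m/s


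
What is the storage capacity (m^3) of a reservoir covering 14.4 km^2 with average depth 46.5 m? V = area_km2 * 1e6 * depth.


V = 14.4 * 1e6 * 46.5 = 6.6960e+08 m^3


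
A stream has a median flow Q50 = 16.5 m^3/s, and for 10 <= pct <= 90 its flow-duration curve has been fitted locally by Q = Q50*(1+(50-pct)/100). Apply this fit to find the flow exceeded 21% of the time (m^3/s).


Q = 16.5 * (1 + (50 - 21)/100) = 21.2850 m^3/s


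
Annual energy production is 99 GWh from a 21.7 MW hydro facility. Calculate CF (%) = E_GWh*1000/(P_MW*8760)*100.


CF = 99 * 1000 / (21.7 * 8760) * 100 = 52.0800 %


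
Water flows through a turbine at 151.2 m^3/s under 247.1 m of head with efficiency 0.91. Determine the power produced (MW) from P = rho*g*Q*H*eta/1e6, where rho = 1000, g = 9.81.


P = 1000 * 9.81 * 151.2 * 247.1 * 0.91 / 1e6 = 333.5300 MW
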